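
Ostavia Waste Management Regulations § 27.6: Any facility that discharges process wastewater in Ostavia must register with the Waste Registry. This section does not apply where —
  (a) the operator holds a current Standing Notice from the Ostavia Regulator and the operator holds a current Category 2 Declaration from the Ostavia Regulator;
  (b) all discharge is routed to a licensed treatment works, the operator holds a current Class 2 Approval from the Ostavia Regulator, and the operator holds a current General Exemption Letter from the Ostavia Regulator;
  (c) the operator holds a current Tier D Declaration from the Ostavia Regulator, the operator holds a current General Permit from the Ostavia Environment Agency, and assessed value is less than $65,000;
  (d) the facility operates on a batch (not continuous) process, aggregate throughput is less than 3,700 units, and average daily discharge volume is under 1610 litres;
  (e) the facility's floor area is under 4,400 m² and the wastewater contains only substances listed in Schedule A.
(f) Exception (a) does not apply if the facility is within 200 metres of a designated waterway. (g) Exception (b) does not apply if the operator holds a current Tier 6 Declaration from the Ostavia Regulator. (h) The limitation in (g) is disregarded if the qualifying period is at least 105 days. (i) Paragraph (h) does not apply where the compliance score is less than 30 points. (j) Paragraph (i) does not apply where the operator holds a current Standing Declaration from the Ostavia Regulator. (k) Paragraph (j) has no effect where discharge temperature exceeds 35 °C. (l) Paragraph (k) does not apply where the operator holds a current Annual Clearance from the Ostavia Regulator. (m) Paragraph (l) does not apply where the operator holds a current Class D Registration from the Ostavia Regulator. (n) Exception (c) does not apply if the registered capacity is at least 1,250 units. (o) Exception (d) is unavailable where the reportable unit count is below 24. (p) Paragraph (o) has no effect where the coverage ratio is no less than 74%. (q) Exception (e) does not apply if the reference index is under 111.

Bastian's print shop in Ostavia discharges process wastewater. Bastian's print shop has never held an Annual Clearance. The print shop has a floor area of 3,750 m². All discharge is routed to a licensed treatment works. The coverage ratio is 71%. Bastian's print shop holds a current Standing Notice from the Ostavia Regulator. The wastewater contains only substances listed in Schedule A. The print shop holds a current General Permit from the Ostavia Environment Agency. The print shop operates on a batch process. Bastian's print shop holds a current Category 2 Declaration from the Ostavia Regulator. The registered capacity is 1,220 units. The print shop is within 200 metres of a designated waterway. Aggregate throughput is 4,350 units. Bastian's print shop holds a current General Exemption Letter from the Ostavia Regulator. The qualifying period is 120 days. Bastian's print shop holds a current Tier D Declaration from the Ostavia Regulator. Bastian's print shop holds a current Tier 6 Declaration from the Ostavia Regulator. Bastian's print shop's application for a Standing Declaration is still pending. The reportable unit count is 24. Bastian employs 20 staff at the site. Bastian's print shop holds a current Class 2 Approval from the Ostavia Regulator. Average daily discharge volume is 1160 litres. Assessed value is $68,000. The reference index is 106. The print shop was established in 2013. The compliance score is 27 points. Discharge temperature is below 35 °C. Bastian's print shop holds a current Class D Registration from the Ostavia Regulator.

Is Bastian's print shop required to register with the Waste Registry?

Yes — Bastian's print shop must register with the Waste Registry.

Exception (a): a current Standing Notice is held; a current Category 2 Declaration is held — every condition holds. Turning to paragraph (f): (f) is engaged — the print shop is within 200 m of a designated waterway. (a) is therefore removed.
Exception (b) is satisfied on its face — discharge is routed to a licensed treatment works; a current Class 2 Approval is held; a current General Exemption Letter is held. However, paragraphs (g)–(m) must be considered: (g) operates against (b): a current Tier 6 Declaration is held. (h) applies (the qualifying period is 120 days, meeting the 105 days threshold), but yields to (i): (i) operates against (h): the compliance score is 27 points, less than the 30 points limit. (j) is not engaged (the Standing Declaration is not current), so (i) stands. So (b) is unavailable.
Exception (c) does not apply: assessed value is $68,000, not less than $65,000.
Exception (d) requires that aggregate throughput is less than 3,700 units; but aggregate throughput is 4,350 units, not less than 3,700 units, so (d) is unavailable.
All of (e)'s requirements are met (the facility's floor area is 3,750 m², under the 4,400 m² limit; the wastewater is Schedule-A-only). Turning to paragraph (q): (q) operates — the reference index is 106, under the 111 limit. So (e) is unavailable.
No exception applies. The general rule governs.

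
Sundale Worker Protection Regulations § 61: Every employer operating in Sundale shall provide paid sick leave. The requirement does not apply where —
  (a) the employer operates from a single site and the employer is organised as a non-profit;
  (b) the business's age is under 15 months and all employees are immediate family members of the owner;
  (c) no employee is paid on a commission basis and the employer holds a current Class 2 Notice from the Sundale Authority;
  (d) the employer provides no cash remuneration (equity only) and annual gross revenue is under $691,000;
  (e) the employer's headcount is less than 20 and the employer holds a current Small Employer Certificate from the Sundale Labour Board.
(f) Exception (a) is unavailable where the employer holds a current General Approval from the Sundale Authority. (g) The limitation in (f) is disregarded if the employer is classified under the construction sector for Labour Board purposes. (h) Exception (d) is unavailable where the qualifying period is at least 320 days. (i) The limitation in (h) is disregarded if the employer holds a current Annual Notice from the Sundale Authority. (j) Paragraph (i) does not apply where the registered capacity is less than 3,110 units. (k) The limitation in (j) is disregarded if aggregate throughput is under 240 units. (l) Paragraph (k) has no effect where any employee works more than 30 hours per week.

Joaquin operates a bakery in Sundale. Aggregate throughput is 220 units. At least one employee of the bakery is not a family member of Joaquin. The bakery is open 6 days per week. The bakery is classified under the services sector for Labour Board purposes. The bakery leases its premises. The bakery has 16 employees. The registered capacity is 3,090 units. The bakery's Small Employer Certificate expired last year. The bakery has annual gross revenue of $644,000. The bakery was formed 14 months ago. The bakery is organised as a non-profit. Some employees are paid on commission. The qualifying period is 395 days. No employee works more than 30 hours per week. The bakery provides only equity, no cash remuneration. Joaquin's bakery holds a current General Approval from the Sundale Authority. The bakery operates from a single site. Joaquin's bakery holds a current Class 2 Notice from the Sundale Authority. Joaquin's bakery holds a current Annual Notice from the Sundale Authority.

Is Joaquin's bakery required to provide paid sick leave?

No — exception (d) applies; Joaquin's bakery is not required to provide paid sick leave.

All of (a)'s requirements are met (the employer operates from a single site; the employer is a non-profit). Turning to paragraphs (f)–(g): (f) is triggered — a current General Approval is held. (g) is not engaged (the bakery is classified under the services sector), so (f) stands. So (a) is unavailable.
Exception (b) does not apply: at least one employee is not a family member.
Exception (c) fails — some employees are paid on commission.
Exception (d) is satisfied on its face — remuneration is equity-only; annual gross revenue is $644,000, under the $691,000 limit. Considering the limiting provisions: (h) is engaged (the qualifying period is 395 days, meeting the 320 days threshold), but is set aside by (i): (i) operates against (h): a current Annual Notice is held. (j) would limit (i) — the registered capacity is 3,090 units, less than the 3,110 units limit — but (k) sets (j) aside: (k) operates against (j): aggregate throughput is 220 units, under the 240 units limit. (l), which would lift (k), does not operate here — no employee exceeds 30 hours/week. (d) remains available.
Exception (e) does not apply: the Small Employer Certificate has expired.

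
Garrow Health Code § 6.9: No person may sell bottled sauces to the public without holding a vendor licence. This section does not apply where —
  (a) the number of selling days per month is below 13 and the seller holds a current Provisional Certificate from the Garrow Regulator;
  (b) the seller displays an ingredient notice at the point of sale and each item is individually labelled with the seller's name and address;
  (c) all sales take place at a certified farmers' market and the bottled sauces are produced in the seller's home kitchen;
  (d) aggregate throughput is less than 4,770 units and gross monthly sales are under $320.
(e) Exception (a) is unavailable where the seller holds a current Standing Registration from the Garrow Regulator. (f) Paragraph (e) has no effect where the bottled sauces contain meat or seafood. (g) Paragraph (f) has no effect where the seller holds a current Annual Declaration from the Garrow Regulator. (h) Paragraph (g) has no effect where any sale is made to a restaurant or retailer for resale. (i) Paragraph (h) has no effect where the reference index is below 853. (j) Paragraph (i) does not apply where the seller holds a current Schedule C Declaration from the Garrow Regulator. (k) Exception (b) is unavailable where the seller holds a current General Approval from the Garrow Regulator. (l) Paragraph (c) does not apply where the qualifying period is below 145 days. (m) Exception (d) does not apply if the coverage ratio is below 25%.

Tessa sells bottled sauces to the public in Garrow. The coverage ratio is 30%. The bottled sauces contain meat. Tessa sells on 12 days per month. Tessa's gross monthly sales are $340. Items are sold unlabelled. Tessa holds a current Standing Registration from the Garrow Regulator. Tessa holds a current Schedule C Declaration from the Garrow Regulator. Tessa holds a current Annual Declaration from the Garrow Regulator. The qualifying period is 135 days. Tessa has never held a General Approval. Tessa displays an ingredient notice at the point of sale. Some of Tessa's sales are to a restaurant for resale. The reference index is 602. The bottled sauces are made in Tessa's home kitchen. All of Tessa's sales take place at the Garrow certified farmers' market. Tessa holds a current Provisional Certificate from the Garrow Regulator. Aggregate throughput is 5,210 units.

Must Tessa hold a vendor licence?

Exception (a)'s conditions are all satisfied: the number of selling days per month is 12, below the 13 limit; a current Provisional Certificate is held. Under paragraphs (e)–(j): (e) would limit (a) — a current Standing Registration is held — but (f) sets (e) aside: (f) operates against (e): the bottled sauces contain meat. (g) is triggered (a current Annual Declaration is held), but is set aside by (h): (h) applies — some sales are to a restaurant for resale. (i) would limit (h) — the reference index is 602, below the 853 limit — but (j) sets (i) aside: (j) is engaged — a current Schedule C Declaration is held. (a) remains available.
Exception (b) fails — items are sold unlabelled.
Exception (c): all sales are at a certified farmers' market; the bottled sauces are home-kitchen produced — every condition holds. However, paragraph (l) must be considered: (l) operates against (c): the qualifying period is 135 days, below the 145 days limit. So (c) is unavailable.
Exception (d) does not apply: aggregate throughput is 5,210 units, not less than 4,770 units.

No — exception (a) applies; Tessa is not required to hold a vendor licence.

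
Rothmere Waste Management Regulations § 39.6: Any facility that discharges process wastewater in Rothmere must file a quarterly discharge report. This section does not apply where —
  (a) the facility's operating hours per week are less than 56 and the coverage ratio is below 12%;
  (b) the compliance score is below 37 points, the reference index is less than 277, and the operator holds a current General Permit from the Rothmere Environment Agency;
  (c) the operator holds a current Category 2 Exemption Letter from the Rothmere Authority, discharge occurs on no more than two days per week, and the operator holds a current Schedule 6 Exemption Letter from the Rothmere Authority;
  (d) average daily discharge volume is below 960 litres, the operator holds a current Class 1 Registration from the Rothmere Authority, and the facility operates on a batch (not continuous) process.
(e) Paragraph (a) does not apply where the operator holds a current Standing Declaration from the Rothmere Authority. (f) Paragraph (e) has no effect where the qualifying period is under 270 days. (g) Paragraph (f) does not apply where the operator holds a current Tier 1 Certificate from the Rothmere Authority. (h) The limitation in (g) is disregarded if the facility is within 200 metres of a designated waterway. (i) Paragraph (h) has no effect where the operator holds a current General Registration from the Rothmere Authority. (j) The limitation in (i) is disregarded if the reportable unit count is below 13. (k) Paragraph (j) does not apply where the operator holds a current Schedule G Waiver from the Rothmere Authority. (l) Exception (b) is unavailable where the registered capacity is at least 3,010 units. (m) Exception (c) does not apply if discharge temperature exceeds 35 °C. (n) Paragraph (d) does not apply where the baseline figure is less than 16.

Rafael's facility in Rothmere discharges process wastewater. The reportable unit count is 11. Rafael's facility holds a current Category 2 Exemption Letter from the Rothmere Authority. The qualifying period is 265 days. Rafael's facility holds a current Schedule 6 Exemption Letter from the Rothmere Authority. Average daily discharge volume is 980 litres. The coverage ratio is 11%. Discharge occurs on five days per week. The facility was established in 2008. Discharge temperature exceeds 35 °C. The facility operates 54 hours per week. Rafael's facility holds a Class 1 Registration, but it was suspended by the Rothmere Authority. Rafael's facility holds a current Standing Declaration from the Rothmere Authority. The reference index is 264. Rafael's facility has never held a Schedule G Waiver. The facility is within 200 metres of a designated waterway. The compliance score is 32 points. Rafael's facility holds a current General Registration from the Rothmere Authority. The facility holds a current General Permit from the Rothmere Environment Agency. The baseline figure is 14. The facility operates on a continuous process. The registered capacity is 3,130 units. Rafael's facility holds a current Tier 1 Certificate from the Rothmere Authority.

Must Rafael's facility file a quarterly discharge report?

Exception (a): the facility's operating hours per week are 54, less than the 56 limit; the coverage ratio is 11%, below the 12% limit — every condition holds. As to paragraphs (e)–(k): (e) would limit (a) — a current Standing Declaration is held — but (f) sets (e) aside: (f) operates against (e): the qualifying period is 265 days, under the 270 days limit. (g) is engaged (a current Tier 1 Certificate is held), but is set aside by (h): (h) operates against (g): the facility is within 200 m of a designated waterway. (i) would limit (h) — a current General Registration is held — but (j) sets (i) aside: (j) operates against (i): the reportable unit count is 11, below the 13 limit. (k) is not engaged (no current Schedule G Waiver is held), so (j) stands. (a) remains available.
Exception (b): the compliance score is 32 points, below the 37 points limit; the reference index is 264, less than the 277 limit; a current General Permit is held — every condition holds. However, paragraph (l) must be considered: (l) applies — the registered capacity is 3,130 units, meeting the 3,010 units threshold. Exception (b) does not apply.
Exception (c) does not apply: discharge occurs on five days per week.
Exception (d) requires that average daily discharge volume is below 960 litres; but average daily discharge volume is 980 litres, not below 960 litres, so (d) is unavailable.

No — exception (a) applies; Rafael's facility is not required to file a quarterly discharge report.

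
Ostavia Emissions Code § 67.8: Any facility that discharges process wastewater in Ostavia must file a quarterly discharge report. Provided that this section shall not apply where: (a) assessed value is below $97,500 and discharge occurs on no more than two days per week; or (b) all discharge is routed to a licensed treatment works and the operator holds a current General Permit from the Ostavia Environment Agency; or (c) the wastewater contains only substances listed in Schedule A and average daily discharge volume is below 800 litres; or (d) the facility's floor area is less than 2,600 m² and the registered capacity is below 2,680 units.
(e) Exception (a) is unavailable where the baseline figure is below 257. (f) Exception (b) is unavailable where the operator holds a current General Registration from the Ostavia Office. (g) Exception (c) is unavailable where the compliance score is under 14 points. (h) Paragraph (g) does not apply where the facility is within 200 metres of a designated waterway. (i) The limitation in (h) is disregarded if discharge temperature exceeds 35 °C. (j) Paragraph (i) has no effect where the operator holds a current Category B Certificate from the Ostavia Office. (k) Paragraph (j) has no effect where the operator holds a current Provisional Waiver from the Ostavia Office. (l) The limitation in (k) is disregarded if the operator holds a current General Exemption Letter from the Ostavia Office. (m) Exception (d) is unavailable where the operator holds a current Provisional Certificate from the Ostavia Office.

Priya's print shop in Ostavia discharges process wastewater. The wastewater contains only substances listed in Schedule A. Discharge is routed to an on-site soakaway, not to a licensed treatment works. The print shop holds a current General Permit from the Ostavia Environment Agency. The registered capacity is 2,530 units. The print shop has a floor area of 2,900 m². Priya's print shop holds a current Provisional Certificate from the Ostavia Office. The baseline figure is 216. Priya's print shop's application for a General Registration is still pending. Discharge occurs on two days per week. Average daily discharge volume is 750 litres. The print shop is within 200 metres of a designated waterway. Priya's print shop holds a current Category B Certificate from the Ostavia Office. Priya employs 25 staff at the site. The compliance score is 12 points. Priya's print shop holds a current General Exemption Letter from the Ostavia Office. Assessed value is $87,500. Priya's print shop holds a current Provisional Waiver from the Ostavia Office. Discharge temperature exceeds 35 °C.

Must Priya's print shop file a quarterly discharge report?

All of (a)'s requirements are met (assessed value is $87,500, below the $97,500 limit; discharge occurs on no more than two days per week). Turning to paragraph (e): (e) is engaged — the baseline figure is 216, below the 257 limit. (a) is therefore removed.
Exception (b) requires that all discharge is routed to a licensed treatment works; but discharge is not routed to a licensed treatment works, so (b) is unavailable.
All of (c)'s requirements are met (the wastewater is Schedule-A-only; average daily discharge volume is 750 litres, below the 800 litres limit). Applying paragraphs (g)–(l): (g) would limit (c) — the compliance score is 12 points, under the 14 points limit — but (h) sets (g) aside: (h) applies — the print shop is within 200 m of a designated waterway. (i) applies (discharge temperature exceeds 35 °C), but is overridden by (j): (j) operates against (i): a current Category B Certificate is held. (k) applies (a current Provisional Waiver is held), but is itself disapplied by (l): (l) operates against (k): a current General Exemption Letter is held. So (c) applies.
Exception (d) fails — the facility's floor area is 2,900 m², not less than 2,600 m².

No — exception (c) applies; Priya's print shop is not required to file a quarterly discharge report.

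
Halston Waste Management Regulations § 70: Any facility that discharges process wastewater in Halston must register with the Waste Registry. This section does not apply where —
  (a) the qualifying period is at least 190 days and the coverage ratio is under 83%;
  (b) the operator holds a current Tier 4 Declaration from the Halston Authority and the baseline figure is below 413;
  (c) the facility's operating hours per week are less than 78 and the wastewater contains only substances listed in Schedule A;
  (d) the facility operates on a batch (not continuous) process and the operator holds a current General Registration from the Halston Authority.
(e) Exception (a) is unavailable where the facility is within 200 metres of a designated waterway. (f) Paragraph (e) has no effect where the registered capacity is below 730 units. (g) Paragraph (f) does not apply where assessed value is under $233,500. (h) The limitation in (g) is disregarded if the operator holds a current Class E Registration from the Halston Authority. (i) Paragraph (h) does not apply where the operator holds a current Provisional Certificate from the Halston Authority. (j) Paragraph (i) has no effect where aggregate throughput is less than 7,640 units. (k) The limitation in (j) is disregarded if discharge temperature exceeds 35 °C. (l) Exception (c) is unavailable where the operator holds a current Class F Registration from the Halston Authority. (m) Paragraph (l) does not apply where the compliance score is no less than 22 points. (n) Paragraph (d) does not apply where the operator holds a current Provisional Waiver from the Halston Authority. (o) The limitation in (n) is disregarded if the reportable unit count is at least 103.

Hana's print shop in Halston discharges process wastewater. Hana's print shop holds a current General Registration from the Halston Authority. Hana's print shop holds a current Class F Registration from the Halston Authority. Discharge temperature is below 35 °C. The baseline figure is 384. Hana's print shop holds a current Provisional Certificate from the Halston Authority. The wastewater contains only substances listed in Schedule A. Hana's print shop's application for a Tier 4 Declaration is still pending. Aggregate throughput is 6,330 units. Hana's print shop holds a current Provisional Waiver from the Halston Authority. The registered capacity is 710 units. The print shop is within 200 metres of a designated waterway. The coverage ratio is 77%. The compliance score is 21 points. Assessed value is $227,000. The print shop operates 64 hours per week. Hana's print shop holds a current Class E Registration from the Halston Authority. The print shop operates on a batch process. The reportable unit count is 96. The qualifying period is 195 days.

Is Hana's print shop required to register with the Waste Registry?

No — exception (a) applies; Hana's print shop is not required to register with the Waste Registry.

Exception (a) is satisfied on its face — the qualifying period is 195 days, meeting the 190 days threshold; the coverage ratio is 77%, under the 83% limit. As to paragraphs (e)–(k): (e) is triggered (the print shop is within 200 m of a designated waterway), but is itself disapplied by (f): (f) operates — the registered capacity is 710 units, below the 730 units limit. (g) would limit (f) — assessed value is $227,000, under the $233,500 limit — but (h) sets (g) aside: (h) is engaged — a current Class E Registration is held. (i) would limit (h) — a current Provisional Certificate is held — but (j) sets (i) aside: (j) operates against (i): aggregate throughput is 6,330 units, less than the 7,640 units limit. (k) does not operate here (discharge temperature is below 35 °C), so (j) stands. So (a) applies.
Exception (b) requires that the operator holds a current Tier 4 Declaration from the Halston Authority; but the Tier 4 Declaration is not current, so (b) is unavailable.
All of (c)'s requirements are met (the facility's operating hours per week are 64, less than the 78 limit; the wastewater is Schedule-A-only). But applying paragraphs (l)–(m): (l) operates against (c): a current Class F Registration is held. (m) does not operate here (the compliance score is 21 points, short of 22 points), so (l) stands. So (c) is unavailable.
All of (d)'s requirements are met (the facility operates on a batch process; a current General Registration is held). But applying paragraphs (n)–(o): (n) operates against (d): a current Provisional Waiver is held. (o), which would lift (n), is not triggered — the reportable unit count is 96, short of 103. So (d) is unavailable.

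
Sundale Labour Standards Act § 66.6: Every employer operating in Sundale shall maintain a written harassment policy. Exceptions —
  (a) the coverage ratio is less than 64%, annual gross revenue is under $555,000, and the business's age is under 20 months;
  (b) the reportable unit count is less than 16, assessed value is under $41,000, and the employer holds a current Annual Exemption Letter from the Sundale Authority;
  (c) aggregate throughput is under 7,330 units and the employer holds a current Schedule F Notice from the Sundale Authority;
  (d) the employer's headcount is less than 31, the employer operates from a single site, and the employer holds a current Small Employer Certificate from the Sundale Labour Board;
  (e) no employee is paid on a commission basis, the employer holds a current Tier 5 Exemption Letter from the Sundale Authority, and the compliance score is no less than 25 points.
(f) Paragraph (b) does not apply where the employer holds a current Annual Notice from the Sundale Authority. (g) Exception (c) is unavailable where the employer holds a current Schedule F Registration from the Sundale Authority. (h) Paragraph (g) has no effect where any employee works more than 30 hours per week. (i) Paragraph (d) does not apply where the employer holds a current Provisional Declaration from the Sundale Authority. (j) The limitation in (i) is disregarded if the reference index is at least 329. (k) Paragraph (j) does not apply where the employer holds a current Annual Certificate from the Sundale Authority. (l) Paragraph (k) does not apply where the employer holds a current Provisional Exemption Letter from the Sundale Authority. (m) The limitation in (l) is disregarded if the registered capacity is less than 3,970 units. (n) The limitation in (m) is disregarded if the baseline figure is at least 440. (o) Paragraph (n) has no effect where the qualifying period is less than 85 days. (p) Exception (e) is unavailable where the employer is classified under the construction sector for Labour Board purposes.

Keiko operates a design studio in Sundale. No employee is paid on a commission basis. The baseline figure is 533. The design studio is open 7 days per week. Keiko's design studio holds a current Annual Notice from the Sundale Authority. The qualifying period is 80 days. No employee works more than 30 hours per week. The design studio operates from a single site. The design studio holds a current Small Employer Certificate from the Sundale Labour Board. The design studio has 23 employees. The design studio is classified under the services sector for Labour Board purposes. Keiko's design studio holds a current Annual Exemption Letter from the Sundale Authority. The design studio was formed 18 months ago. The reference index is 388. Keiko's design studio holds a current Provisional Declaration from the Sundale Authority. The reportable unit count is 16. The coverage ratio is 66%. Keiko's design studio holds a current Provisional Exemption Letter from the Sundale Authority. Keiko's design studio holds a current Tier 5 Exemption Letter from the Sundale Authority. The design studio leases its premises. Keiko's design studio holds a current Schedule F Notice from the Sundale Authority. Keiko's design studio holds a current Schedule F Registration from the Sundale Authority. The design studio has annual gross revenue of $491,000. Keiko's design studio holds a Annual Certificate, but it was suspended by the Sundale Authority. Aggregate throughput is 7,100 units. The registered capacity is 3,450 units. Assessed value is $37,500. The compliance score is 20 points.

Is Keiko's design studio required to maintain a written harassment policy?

No — exception (d) applies; Keiko's design studio is not required to maintain a written harassment policy.

Exception (a) fails — the coverage ratio is 66%, not less than 64%.
Exception (b) does not apply: the reportable unit count is 16, not less than 16.
Exception (c) is satisfied on its face — aggregate throughput is 7,100 units, under the 7,330 units limit; a current Schedule F Notice is held. However, paragraphs (g)–(h) must be considered: (g) operates against (c): a current Schedule F Registration is held. (h) is inapplicable (no employee exceeds 30 hours/week), so (g) stands. (c) is therefore removed.
All of (d)'s requirements are met (the employer's headcount is 23, less than the 31 limit; the employer operates from a single site; a current Small Employer Certificate is held). Considering the limiting provisions: (i) would limit (d) — a current Provisional Declaration is held — but (j) sets (i) aside: (j) operates against (i): the reference index is 388, meeting the 329 threshold. (k), which would lift (j), is not triggered — no current Annual Certificate is held. Exception (d) stands.
Exception (e) does not apply: the compliance score is 20 points, short of 25 points.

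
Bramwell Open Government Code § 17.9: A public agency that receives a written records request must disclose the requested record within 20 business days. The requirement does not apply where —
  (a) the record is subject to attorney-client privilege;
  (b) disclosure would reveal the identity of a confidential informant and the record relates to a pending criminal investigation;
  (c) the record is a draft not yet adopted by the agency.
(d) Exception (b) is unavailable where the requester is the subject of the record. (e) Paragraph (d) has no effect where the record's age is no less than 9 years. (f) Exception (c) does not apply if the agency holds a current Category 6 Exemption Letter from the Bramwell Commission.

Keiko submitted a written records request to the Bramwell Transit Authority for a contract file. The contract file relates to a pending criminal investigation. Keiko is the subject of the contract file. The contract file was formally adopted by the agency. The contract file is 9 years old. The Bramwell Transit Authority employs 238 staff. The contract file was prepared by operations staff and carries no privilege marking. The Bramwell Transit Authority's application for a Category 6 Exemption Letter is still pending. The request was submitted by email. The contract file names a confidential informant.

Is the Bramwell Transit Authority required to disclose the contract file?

No — exception (b) applies; the Bramwell Transit Authority is not required to disclose the contract file.

Exception (a) does not apply: the contract file carries no privilege marking.
All of (b)'s requirements are met (the contract file names a confidential informant; the contract file relates to a pending investigation). As to paragraphs (d)–(e): (d) would limit (b) — Keiko is the subject of the contract file — but (e) sets (d) aside: (e) operates against (d): the record's age is 9 years, meeting the 9 years threshold. So (b) applies.
Exception (c) does not apply: the contract file has been formally adopted.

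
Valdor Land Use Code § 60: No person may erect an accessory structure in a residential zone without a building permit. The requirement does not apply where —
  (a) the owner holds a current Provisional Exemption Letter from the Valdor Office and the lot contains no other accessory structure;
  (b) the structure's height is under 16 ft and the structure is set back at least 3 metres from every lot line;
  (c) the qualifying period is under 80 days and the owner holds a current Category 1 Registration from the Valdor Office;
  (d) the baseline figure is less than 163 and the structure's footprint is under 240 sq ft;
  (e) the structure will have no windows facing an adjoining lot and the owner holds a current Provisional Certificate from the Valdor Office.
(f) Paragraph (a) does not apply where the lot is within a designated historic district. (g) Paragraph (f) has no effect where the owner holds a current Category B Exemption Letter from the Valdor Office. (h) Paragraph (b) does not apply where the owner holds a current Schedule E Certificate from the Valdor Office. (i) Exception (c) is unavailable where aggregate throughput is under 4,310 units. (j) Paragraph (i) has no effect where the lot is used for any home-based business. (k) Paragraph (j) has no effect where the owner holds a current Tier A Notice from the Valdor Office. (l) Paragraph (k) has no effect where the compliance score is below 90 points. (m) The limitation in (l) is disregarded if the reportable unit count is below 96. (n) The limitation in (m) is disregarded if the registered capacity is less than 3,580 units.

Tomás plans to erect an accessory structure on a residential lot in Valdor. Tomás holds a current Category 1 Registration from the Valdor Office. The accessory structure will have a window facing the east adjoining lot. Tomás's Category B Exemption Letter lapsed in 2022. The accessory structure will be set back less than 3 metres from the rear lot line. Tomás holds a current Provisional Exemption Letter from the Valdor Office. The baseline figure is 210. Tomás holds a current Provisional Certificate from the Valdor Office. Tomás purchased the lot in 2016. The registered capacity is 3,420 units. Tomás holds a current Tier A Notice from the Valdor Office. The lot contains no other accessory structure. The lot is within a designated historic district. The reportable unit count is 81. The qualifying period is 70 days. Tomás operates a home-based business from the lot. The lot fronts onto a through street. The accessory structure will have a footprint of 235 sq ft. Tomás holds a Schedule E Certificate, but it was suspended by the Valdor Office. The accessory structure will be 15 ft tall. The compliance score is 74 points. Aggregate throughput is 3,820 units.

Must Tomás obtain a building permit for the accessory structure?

Exception (a): a current Provisional Exemption Letter is held; the lot has no other accessory structure — every condition holds. But applying paragraphs (f)–(g): (f) is engaged — the lot is in a historic district. (g), which would lift (f), does not operate here — there is no Category B Exemption Letter in force. Exception (a) does not apply.
Exception (b) does not apply: the rear setback is under 3 m.
All of (c)'s requirements are met (the qualifying period is 70 days, under the 80 days limit; a current Category 1 Registration is held). Considering the limiting provisions: (i) is engaged (aggregate throughput is 3,820 units, under the 4,310 units limit), but is overridden by (j): (j) is triggered — a home-based business operates on the lot. (k) applies (a current Tier A Notice is held), but is displaced by (l): (l) operates against (k): the compliance score is 74 points, below the 90 points limit. (m) would limit (l) — the reportable unit count is 81, below the 96 limit — but (n) sets (m) aside: (n) applies — the registered capacity is 3,420 units, less than the 3,580 units limit. Exception (c) stands.
Exception (d) does not apply: the baseline figure is 210, not less than 163.
Exception (e) fails — a window faces an adjoining lot.

No — exception (c) applies; Tomás does not need a building permit.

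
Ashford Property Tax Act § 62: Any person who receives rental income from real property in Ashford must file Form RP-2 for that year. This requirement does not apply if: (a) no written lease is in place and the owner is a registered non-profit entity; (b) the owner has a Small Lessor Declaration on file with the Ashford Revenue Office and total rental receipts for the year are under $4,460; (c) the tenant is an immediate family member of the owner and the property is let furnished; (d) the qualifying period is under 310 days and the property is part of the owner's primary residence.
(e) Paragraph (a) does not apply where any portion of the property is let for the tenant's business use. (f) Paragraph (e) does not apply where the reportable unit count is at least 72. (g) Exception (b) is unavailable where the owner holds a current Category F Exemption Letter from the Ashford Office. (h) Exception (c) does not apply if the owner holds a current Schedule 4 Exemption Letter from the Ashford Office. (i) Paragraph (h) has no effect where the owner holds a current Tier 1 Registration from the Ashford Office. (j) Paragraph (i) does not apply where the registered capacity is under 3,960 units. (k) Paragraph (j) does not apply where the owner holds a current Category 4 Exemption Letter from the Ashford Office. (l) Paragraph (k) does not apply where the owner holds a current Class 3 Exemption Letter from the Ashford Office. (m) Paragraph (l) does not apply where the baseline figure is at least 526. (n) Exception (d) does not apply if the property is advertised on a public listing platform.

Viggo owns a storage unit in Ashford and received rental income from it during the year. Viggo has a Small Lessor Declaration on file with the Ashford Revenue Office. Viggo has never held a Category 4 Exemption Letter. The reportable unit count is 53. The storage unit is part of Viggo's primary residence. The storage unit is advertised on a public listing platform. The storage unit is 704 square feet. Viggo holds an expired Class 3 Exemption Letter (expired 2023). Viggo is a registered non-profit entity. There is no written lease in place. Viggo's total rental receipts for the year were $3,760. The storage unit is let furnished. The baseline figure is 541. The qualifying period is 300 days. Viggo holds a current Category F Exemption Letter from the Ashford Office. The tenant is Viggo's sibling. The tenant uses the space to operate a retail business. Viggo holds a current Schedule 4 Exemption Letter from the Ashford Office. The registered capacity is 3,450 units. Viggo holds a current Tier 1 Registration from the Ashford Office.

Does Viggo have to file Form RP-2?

All of (a)'s requirements are met (there is no written lease; Viggo is a registered non-profit). But applying paragraphs (e)–(f): (e) operates against (a): the space is let for business use. (f), which would lift (e), does not operate here — the reportable unit count is 53, short of 72. (a) is therefore removed.
All of (b)'s requirements are met (a Small Lessor Declaration is on file; total rental receipts for the year are $3,760, under the $4,460 limit). But applying paragraph (g): (g) is triggered — a current Category F Exemption Letter is held. (b) is therefore removed.
Exception (c) is satisfied on its face — the tenant is an immediate family member; the property is let furnished. But applying paragraphs (h)–(m): (h) is engaged — a current Schedule 4 Exemption Letter is held. (i) would limit (h) — a current Tier 1 Registration is held — but (j) sets (i) aside: (j) is engaged — the registered capacity is 3,450 units, under the 3,960 units limit. (k) does not operate here (no current Category 4 Exemption Letter is held), so (j) stands. Exception (c) does not apply.
Exception (d)'s conditions are all satisfied: the qualifying period is 300 days, under the 310 days limit; the storage unit is part of the primary residence. But applying paragraph (n): (n) operates against (d): the property is publicly advertised. (d) is therefore removed.
Every exception is unavailable, so the rule governs.

Yes — Viggo must file Form RP-2.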